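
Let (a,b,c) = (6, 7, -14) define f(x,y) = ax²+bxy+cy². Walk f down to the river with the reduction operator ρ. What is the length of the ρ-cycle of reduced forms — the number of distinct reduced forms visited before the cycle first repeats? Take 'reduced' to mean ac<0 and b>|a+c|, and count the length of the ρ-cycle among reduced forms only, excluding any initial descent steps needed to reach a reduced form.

D = 385, ⌊√D⌋ = 19
descent: ρ → (-14,-7,6)
descent: ρ → (6,19,-1)  [lands on river]
river: ρ → (-1,19,6)
river: ρ → (6,17,-4)
river: ρ → (-4,15,10)
river: ρ → (10,5,-9)
river: ρ → (-9,13,6)
river: ρ → (6,11,-11)
river: ρ → (-11,11,6)
river: ρ → (6,13,-9)
river: ρ → (-9,5,10)
river: ρ → (10,15,-4)
river: ρ → (-4,17,6)
ρ-cycle length = 12 (tail of 2 descent steps not counted)

12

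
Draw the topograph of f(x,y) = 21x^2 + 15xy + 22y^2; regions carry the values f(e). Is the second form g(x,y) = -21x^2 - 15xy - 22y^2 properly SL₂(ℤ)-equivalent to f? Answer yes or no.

D₁ = -1623, D₂ = -1623
f: reduced (well bottom): (21,15,22) with a≤c, −a<b≤a
g is negative-definite; reduce −g:
−g: reduced (well bottom): (21,15,22) with a≤c, −a<b≤a
flip sign back: reduced form of g is (-21,-15,-22)
reduced forms (21, 15, 22) vs (-21, -15, -22) ⇒ inequivalent

no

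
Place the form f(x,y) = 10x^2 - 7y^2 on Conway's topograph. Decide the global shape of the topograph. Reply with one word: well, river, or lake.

D = b²−4ac = 0² − 4·10·(-7) = 280
D > 0 non-square ⇒ indefinite ⇒ periodic river

river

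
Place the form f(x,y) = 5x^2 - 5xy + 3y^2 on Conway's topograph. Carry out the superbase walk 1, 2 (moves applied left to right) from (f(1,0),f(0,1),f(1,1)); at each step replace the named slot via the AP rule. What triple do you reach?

start (5,3,3) = (f(1,0),f(0,1),f(1,1))
replace slot 1: 2·(3+3) − 5 = 7 → (7,3,3)
replace slot 2: 2·(7+3) − 3 = 17 → (7,17,3)

7,17,3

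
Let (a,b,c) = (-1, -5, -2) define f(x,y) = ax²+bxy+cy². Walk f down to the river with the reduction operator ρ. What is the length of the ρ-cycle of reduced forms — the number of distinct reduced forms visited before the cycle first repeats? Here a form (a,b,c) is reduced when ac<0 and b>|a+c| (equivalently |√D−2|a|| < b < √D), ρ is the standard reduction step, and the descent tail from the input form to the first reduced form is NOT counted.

D = 17, ⌊√D⌋ = 4
descent: ρ → (-2,1,2)  [lands on river]
river: ρ → (2,3,-1)
river: ρ → (-1,3,2)
river: ρ → (2,1,-2)
river: ρ → (-2,3,1)
river: ρ → (1,3,-2)
ρ-cycle length = 6 (tail of 1 descent step not counted)

6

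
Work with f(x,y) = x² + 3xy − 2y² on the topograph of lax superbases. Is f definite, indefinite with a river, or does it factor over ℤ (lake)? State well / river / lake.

D = b²−4ac = 3² − 4·1·(-2) = 17
D > 0 non-square ⇒ indefinite ⇒ periodic river

river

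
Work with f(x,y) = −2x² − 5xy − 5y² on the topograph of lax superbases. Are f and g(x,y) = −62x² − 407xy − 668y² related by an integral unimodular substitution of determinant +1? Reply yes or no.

D₁ = -15, D₂ = -15
f is negative-definite; reduce −f:
−f: translate: b→1 (≡5 mod 4), so (2,5,5)→(2,1,2)
−f: reduced (well bottom): (2,1,2) with a≤c, −a<b≤a
flip sign back: reduced form of f is (-2,-1,-2)
g is negative-definite; reduce −g:
−g: translate: b→35 (≡407 mod 124), so (62,407,668)→(62,35,5)
−g: flip: (62,35,5)→(5,-35,62)
−g: translate: b→5 (≡-35 mod 10), so (5,-35,62)→(5,5,2)
−g: flip: (5,5,2)→(2,-5,5)
−g: translate: b→-1 (≡-5 mod 4), so (2,-5,5)→(2,-1,2)
−g: flip: (2,-1,2)→(2,1,2)
−g: reduced (well bottom): (2,1,2) with a≤c, −a<b≤a
flip sign back: reduced form of g is (-2,-1,-2)
reduced forms (-2, -1, -2) vs (-2, -1, -2) ⇒ equivalent

yes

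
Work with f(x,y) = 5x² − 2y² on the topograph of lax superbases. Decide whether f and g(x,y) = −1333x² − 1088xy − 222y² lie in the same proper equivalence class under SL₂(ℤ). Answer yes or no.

D₁ = 40, D₂ = 40
river cycle of f (length 6): (-2, 4, 3), (3, 2, -3), (-3, 4, 2), (2, 4, -3), (-3, 2, 3), (3, 4, -2)
river cycle of g (length 6): (-2, 4, 3), (3, 2, -3), (-3, 4, 2), (2, 4, -3), (-3, 2, 3), (3, 4, -2)
cycles coincide ⇒ equivalent

yes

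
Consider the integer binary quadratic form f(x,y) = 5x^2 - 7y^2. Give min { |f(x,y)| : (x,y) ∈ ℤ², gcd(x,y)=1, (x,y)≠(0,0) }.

descent: ρ → (-7,0,5)
descent: ρ → (5,10,-2)  [lands on river]
river: ρ → (-2,10,5)
closes: descent 2, river 2
min |a| on river = 2

2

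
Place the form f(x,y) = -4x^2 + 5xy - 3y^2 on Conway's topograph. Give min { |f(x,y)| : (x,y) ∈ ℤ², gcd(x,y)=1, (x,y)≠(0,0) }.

translate: b→3 (≡-5 mod 8), so (4,-5,3)→(4,3,2)
flip: (4,3,2)→(2,-3,4)
translate: b→1 (≡-3 mod 4), so (2,-3,4)→(2,1,3)
reduced (well bottom): (2,1,3) with a≤c, −a<b≤a
well minimum |f| = |-2| = 2 (negative-definite)

2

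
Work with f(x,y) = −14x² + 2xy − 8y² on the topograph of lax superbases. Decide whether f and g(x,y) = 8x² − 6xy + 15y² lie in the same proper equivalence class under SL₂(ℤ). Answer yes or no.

D₁ = -444, D₂ = -444
f is negative-definite; reduce −f:
−f: flip: (14,-2,8)→(8,2,14)
−f: reduced (well bottom): (8,2,14) with a≤c, −a<b≤a
flip sign back: reduced form of f is (-8,-2,-14)
g: reduced (well bottom): (8,-6,15) with a≤c, −a<b≤a
reduced forms (-8, -2, -14) vs (8, -6, 15) ⇒ inequivalent

no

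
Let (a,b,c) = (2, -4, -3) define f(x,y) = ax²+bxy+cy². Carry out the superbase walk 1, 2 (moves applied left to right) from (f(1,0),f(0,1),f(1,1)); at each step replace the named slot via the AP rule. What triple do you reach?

start (2,-3,-5) = (f(1,0),f(0,1),f(1,1))
replace slot 1: 2·((-3)+(-5)) − 2 = -18 → (-18,-3,-5)
replace slot 2: 2·((-18)+(-5)) − (-3) = -43 → (-18,-43,-5)

-18,-43,-5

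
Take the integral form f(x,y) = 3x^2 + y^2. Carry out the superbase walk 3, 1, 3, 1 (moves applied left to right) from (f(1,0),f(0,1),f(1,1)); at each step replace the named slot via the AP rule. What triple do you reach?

start (3,1,4) = (f(1,0),f(0,1),f(1,1))
replace slot 3: 2·(3+1) − 4 = 4 → (3,1,4)
replace slot 1: 2·(1+4) − 3 = 7 → (7,1,4)
replace slot 3: 2·(7+1) − 4 = 12 → (7,1,12)
replace slot 1: 2·(1+12) − 7 = 19 → (19,1,12)

19,1,12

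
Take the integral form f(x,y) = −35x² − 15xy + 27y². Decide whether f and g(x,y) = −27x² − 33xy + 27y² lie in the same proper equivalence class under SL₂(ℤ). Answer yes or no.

D₁ = 4005, D₂ = 4005
river cycle of f (length 6): (27, 15, -35), (-35, 55, 7), (7, 57, -27), (-27, 51, 13), (13, 53, -23), (-23, 39, 27)
river cycle of g (length 10): (27, 33, -27), (-27, 21, 33), (33, 45, -15), (-15, 45, 33), (33, 21, -27), (-27, 33, 27), (27, 21, -33), (-33, 45, 15), (15, 45, -33), (-33, 21, 27)
cycles differ ⇒ inequivalent

no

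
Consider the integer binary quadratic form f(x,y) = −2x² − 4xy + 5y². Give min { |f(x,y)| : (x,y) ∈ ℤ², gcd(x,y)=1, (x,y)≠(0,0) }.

descent: ρ → (5,4,-2)  [lands on river]
river: ρ → (-2,4,5)
river: ρ → (5,6,-1)
river: ρ → (-1,6,5)
closes: descent 1, river 4
min |a| on river = 1

1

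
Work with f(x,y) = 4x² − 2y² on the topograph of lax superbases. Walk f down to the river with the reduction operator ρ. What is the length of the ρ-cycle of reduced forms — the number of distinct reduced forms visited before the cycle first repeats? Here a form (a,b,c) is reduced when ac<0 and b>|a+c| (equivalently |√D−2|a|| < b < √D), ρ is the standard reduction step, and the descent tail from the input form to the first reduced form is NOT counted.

D = 32, ⌊√D⌋ = 5
descent: ρ → (-2,4,2)  [lands on river]
river: ρ → (2,4,-2)
ρ-cycle length = 2 (tail of 1 descent step not counted)

2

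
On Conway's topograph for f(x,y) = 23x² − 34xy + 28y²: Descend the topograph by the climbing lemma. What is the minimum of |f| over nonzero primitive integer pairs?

translate: b→12 (≡-34 mod 46), so (23,-34,28)→(23,12,17)
flip: (23,12,17)→(17,-12,23)
reduced (well bottom): (17,-12,23) with a≤c, −a<b≤a
well minimum = a = 17

17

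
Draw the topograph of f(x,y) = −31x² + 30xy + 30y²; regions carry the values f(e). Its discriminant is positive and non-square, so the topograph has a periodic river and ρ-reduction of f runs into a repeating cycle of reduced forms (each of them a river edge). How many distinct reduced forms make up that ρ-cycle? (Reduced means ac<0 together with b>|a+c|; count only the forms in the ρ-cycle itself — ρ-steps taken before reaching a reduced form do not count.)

D = 4620, ⌊√D⌋ = 67
river: ρ → (30,30,-31)
river: ρ → (-31,32,29)
river: ρ → (29,26,-34)
river: ρ → (-34,42,21)
river: ρ → (21,42,-34)
river: ρ → (-34,26,29)
river: ρ → (29,32,-31)
river: ρ → (-31,30,30)
ρ-cycle length = 8 (tail of 0 descent steps not counted)

8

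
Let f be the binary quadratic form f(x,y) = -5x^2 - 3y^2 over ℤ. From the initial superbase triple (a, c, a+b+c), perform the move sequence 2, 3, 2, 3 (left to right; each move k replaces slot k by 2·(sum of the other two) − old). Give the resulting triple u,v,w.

start (-5,-3,-8) = (f(1,0),f(0,1),f(1,1))
replace slot 2: 2·((-5)+(-8)) − (-3) = -23 → (-5,-23,-8)
replace slot 3: 2·((-5)+(-23)) − (-8) = -48 → (-5,-23,-48)
replace slot 2: 2·((-5)+(-48)) − (-23) = -83 → (-5,-83,-48)
replace slot 3: 2·((-5)+(-83)) − (-48) = -128 → (-5,-83,-128)

-5,-83,-128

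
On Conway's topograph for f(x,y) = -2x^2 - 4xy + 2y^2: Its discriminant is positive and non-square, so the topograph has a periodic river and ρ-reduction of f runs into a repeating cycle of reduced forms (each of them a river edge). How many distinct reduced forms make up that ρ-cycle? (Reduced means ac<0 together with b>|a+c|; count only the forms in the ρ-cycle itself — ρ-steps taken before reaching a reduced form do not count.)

D = 32, ⌊√D⌋ = 5
descent: ρ → (2,4,-2)  [lands on river]
river: ρ → (-2,4,2)
ρ-cycle length = 2 (tail of 1 descent step not counted)

2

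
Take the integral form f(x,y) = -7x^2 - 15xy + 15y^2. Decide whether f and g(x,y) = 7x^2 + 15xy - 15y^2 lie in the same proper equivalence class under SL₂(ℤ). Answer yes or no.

D₁ = 645, D₂ = 645
river cycle of f (length 6): (15, 15, -7), (-7, 13, 17), (17, 21, -3), (-3, 21, 17), (17, 13, -7), (-7, 15, 15)
river cycle of g (length 6): (-15, 15, 7), (7, 13, -17), (-17, 21, 3), (3, 21, -17), (-17, 13, 7), (7, 15, -15)
cycles differ ⇒ inequivalent

no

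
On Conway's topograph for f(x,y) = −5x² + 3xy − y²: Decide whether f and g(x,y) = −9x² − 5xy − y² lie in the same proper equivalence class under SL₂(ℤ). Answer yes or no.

D₁ = -11, D₂ = -11
f is negative-definite; reduce −f:
−f: flip: (5,-3,1)→(1,3,5)
−f: translate: b→1 (≡3 mod 2), so (1,3,5)→(1,1,3)
−f: reduced (well bottom): (1,1,3) with a≤c, −a<b≤a
flip sign back: reduced form of f is (-1,-1,-3)
g is negative-definite; reduce −g:
−g: flip: (9,5,1)→(1,-5,9)
−g: translate: b→1 (≡-5 mod 2), so (1,-5,9)→(1,1,3)
−g: reduced (well bottom): (1,1,3) with a≤c, −a<b≤a
flip sign back: reduced form of g is (-1,-1,-3)
reduced forms (-1, -1, -3) vs (-1, -1, -3) ⇒ equivalent

yes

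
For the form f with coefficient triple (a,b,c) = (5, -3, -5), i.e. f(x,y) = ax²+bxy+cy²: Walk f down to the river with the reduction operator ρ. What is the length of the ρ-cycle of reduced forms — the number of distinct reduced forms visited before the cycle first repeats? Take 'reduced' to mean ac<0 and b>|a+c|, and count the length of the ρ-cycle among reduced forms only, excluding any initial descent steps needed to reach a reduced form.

D = 109, ⌊√D⌋ = 10
descent: ρ → (-5,3,5)  [lands on river]
river: ρ → (5,7,-3)
river: ρ → (-3,5,7)
river: ρ → (7,9,-1)
river: ρ → (-1,9,7)
river: ρ → (7,5,-3)
river: ρ → (-3,7,5)
river: ρ → (5,3,-5)
river: ρ → (-5,7,3)
river: ρ → (3,5,-7)
river: ρ → (-7,9,1)
river: ρ → (1,9,-7)
river: ρ → (-7,5,3)
river: ρ → (3,7,-5)
ρ-cycle length = 14 (tail of 1 descent step not counted)

14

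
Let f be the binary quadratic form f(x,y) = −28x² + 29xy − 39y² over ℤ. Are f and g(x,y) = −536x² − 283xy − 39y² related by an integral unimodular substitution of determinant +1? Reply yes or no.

D₁ = -3527, D₂ = -3527
f is negative-definite; reduce −f:
−f: translate: b→27 (≡-29 mod 56), so (28,-29,39)→(28,27,38)
−f: reduced (well bottom): (28,27,38) with a≤c, −a<b≤a
flip sign back: reduced form of f is (-28,-27,-38)
g is negative-definite; reduce −g:
−g: flip: (536,283,39)→(39,-283,536)
−g: translate: b→29 (≡-283 mod 78), so (39,-283,536)→(39,29,28)
−g: flip: (39,29,28)→(28,-29,39)
−g: translate: b→27 (≡-29 mod 56), so (28,-29,39)→(28,27,38)
−g: reduced (well bottom): (28,27,38) with a≤c, −a<b≤a
flip sign back: reduced form of g is (-28,-27,-38)
reduced forms (-28, -27, -38) vs (-28, -27, -38) ⇒ equivalent

yes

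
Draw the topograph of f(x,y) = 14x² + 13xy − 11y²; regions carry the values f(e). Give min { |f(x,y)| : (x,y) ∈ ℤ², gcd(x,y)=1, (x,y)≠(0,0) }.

river: ρ → (-11,9,16)
river: ρ → (16,23,-4)
river: ρ → (-4,25,10)
river: ρ → (10,15,-14)
river: ρ → (-14,13,11)
river: ρ → (11,9,-16)
river: ρ → (-16,23,4)
river: ρ → (4,25,-10)
river: ρ → (-10,15,14)
river: ρ → (14,13,-11)
closes: descent 0, river 10
min |a| on river = 4

4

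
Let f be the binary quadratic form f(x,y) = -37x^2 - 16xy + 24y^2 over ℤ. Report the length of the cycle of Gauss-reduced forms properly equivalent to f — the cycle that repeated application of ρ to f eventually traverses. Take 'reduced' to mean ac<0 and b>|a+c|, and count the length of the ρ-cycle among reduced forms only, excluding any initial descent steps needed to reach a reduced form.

D = 3808, ⌊√D⌋ = 61
descent: ρ → (24,16,-37)  [lands on river]
river: ρ → (-37,58,3)
river: ρ → (3,56,-56)
river: ρ → (-56,56,3)
river: ρ → (3,58,-37)
river: ρ → (-37,16,24)
river: ρ → (24,32,-29)
river: ρ → (-29,26,27)
river: ρ → (27,28,-28)
river: ρ → (-28,28,27)
river: ρ → (27,26,-29)
river: ρ → (-29,32,24)
ρ-cycle length = 12 (tail of 1 descent step not counted)

12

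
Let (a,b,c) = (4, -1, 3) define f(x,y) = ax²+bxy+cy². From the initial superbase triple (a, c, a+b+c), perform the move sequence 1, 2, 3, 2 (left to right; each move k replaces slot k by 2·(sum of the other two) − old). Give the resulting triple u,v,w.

start (4,3,6) = (f(1,0),f(0,1),f(1,1))
replace slot 1: 2·(3+6) − 4 = 14 → (14,3,6)
replace slot 2: 2·(14+6) − 3 = 37 → (14,37,6)
replace slot 3: 2·(14+37) − 6 = 96 → (14,37,96)
replace slot 2: 2·(14+96) − 37 = 183 → (14,183,96)

14,183,96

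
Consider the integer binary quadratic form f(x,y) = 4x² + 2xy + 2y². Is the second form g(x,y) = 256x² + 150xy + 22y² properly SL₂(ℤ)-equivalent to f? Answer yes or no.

D₁ = -28, D₂ = -28
f: flip: (4,2,2)→(2,-2,4)
f: translate: b→2 (≡-2 mod 4), so (2,-2,4)→(2,2,4)
f: reduced (well bottom): (2,2,4) with a≤c, −a<b≤a
g: flip: (256,150,22)→(22,-150,256)
g: translate: b→-18 (≡-150 mod 44), so (22,-150,256)→(22,-18,4)
g: flip: (22,-18,4)→(4,18,22)
g: translate: b→2 (≡18 mod 8), so (4,18,22)→(4,2,2)
g: flip: (4,2,2)→(2,-2,4)
g: translate: b→2 (≡-2 mod 4), so (2,-2,4)→(2,2,4)
g: reduced (well bottom): (2,2,4) with a≤c, −a<b≤a
reduced forms (2, 2, 4) vs (2, 2, 4) ⇒ equivalent

yes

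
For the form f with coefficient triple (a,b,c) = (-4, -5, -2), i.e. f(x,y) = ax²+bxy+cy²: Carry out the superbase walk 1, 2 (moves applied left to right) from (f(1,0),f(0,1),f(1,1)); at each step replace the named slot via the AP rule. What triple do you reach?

start (-4,-2,-11) = (f(1,0),f(0,1),f(1,1))
replace slot 1: 2·((-2)+(-11)) − (-4) = -22 → (-22,-2,-11)
replace slot 2: 2·((-22)+(-11)) − (-2) = -64 → (-22,-64,-11)

-22,-64,-11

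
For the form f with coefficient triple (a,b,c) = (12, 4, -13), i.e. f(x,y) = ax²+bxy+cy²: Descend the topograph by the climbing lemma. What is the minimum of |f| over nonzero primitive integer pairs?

river: ρ → (-13,22,3)
river: ρ → (3,20,-20)
river: ρ → (-20,20,3)
river: ρ → (3,22,-13)
river: ρ → (-13,4,12)
river: ρ → (12,20,-5)
river: ρ → (-5,20,12)
river: ρ → (12,4,-13)
closes: descent 0, river 8
min |a| on river = 3

3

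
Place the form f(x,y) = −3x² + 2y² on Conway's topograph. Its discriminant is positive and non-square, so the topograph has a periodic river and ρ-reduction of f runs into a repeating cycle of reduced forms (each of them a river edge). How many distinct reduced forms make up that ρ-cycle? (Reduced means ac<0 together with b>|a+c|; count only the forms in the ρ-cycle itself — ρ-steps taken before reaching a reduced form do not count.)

D = 24, ⌊√D⌋ = 4
descent: ρ → (2,4,-1)  [lands on river]
river: ρ → (-1,4,2)
ρ-cycle length = 2 (tail of 1 descent step not counted)

2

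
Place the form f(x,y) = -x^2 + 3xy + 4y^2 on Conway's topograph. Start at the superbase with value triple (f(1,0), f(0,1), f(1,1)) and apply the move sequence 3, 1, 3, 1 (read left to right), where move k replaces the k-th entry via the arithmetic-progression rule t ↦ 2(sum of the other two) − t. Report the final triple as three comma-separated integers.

start (-1,4,6) = (f(1,0),f(0,1),f(1,1))
replace slot 3: 2·((-1)+4) − 6 = 0 → (-1,4,0)
replace slot 1: 2·(4+0) − (-1) = 9 → (9,4,0)
replace slot 3: 2·(9+4) − 0 = 26 → (9,4,26)
replace slot 1: 2·(4+26) − 9 = 51 → (51,4,26)

51,4,26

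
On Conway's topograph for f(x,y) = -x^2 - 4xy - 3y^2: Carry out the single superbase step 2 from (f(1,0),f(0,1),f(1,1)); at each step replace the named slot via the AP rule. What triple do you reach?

start (-1,-3,-8) = (f(1,0),f(0,1),f(1,1))
replace slot 2: 2·((-1)+(-8)) − (-3) = -15 → (-1,-15,-8)

-1,-15,-8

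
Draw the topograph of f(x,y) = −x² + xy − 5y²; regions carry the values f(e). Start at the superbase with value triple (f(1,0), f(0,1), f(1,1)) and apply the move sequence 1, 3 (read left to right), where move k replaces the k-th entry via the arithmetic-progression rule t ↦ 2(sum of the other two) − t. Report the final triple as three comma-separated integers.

start (-1,-5,-5) = (f(1,0),f(0,1),f(1,1))
replace slot 1: 2·((-5)+(-5)) − (-1) = -19 → (-19,-5,-5)
replace slot 3: 2·((-19)+(-5)) − (-5) = -43 → (-19,-5,-43)

-19,-5,-43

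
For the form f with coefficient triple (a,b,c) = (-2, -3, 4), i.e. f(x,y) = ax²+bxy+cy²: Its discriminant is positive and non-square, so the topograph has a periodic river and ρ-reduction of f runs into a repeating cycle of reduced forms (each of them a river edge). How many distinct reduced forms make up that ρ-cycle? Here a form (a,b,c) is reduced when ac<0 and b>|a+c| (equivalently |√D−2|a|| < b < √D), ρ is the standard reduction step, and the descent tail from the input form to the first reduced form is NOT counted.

D = 41, ⌊√D⌋ = 6
descent: ρ → (4,3,-2)  [lands on river]
river: ρ → (-2,5,2)
river: ρ → (2,3,-4)
river: ρ → (-4,5,1)
river: ρ → (1,5,-4)
river: ρ → (-4,3,2)
river: ρ → (2,5,-2)
river: ρ → (-2,3,4)
river: ρ → (4,5,-1)
river: ρ → (-1,5,4)
ρ-cycle length = 10 (tail of 1 descent step not counted)

10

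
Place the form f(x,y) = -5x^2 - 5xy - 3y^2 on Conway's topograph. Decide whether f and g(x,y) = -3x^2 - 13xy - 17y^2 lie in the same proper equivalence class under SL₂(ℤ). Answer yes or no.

D₁ = -35, D₂ = -35
f is negative-definite; reduce −f:
−f: flip: (5,5,3)→(3,-5,5)
−f: translate: b→1 (≡-5 mod 6), so (3,-5,5)→(3,1,3)
−f: reduced (well bottom): (3,1,3) with a≤c, −a<b≤a
flip sign back: reduced form of f is (-3,-1,-3)
g is negative-definite; reduce −g:
−g: translate: b→1 (≡13 mod 6), so (3,13,17)→(3,1,3)
−g: reduced (well bottom): (3,1,3) with a≤c, −a<b≤a
flip sign back: reduced form of g is (-3,-1,-3)
reduced forms (-3, -1, -3) vs (-3, -1, -3) ⇒ equivalent

yes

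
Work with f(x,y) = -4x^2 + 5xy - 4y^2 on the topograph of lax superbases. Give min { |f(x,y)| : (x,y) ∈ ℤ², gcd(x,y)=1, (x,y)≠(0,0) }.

translate: b→3 (≡-5 mod 8), so (4,-5,4)→(4,3,3)
flip: (4,3,3)→(3,-3,4)
translate: b→3 (≡-3 mod 6), so (3,-3,4)→(3,3,4)
reduced (well bottom): (3,3,4) with a≤c, −a<b≤a
well minimum |f| = |-3| = 3 (negative-definite)

3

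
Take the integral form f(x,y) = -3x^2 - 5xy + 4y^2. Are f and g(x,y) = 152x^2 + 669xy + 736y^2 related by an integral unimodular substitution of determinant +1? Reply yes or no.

D₁ = 73, D₂ = 73
river cycle of f (length 18): (4, 5, -3), (-3, 7, 2), (2, 5, -6), (-6, 7, 1), (1, 7, -6), (-6, 5, 2), (2, 7, -3), (-3, 5, 4), (4, 3, -4), (-4, 5, 3), … (8 more)
river cycle of g (length 18): (-3, 7, 2), (2, 5, -6), (-6, 7, 1), (1, 7, -6), (-6, 5, 2), (2, 7, -3), (-3, 5, 4), (4, 3, -4), (-4, 5, 3), (3, 7, -2), … (8 more)
cycles coincide ⇒ equivalent

yes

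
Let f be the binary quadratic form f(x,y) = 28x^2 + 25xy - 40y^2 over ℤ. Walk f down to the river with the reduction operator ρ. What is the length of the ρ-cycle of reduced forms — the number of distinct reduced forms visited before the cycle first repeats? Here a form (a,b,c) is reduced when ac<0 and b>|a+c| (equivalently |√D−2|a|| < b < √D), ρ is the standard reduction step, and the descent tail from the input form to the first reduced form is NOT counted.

D = 5105, ⌊√D⌋ = 71
river: ρ → (-40,55,13)
river: ρ → (13,49,-52)
river: ρ → (-52,55,10)
river: ρ → (10,65,-22)
river: ρ → (-22,67,7)
river: ρ → (7,59,-58)
river: ρ → (-58,57,8)
river: ρ → (8,71,-2)
river: ρ → (-2,69,43)
river: ρ → (43,17,-28)
river: ρ → (-28,39,32)
river: ρ → (32,25,-35)
river: ρ → (-35,45,22)
river: ρ → (22,43,-37)
river: ρ → (-37,31,28)
river: ρ → (28,25,-40)
ρ-cycle length = 16 (tail of 0 descent steps not counted)

16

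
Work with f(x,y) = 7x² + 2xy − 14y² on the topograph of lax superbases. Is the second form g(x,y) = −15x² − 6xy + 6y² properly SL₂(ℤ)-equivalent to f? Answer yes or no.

D₁ = 396, D₂ = 396
river cycle of f (length 4): (7, 16, -5), (-5, 14, 10), (10, 6, -9), (-9, 12, 7)
river cycle of g (length 2): (6, 18, -3), (-3, 18, 6)
cycles differ ⇒ inequivalent

no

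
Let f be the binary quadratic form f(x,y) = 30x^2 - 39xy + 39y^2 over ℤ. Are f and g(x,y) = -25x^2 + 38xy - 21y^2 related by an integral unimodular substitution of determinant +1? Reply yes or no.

D₁ = -3159, D₂ = -656
discriminants differ ⇒ not SL₂(ℤ)-equivalent

no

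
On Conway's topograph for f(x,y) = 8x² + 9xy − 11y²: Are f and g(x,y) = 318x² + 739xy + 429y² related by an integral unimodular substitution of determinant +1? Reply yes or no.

D₁ = 433, D₂ = 433
river cycle of f (length 46): (-11, 13, 6), (6, 11, -13), (-13, 15, 4), (4, 17, -9), (-9, 19, 2), (2, 17, -18), (-18, 19, 1), (1, 19, -18), (-18, 17, 2), (2, 19, -9), … (36 more)
river cycle of g (length 46): (8, 9, -11), (-11, 13, 6), (6, 11, -13), (-13, 15, 4), (4, 17, -9), (-9, 19, 2), (2, 17, -18), (-18, 19, 1), (1, 19, -18), (-18, 17, 2), … (36 more)
cycles coincide ⇒ equivalent

yes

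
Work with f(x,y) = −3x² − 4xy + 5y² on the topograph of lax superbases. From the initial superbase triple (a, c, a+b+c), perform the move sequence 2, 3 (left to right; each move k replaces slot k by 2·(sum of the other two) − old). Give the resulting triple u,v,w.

start (-3,5,-2) = (f(1,0),f(0,1),f(1,1))
replace slot 2: 2·((-3)+(-2)) − 5 = -15 → (-3,-15,-2)
replace slot 3: 2·((-3)+(-15)) − (-2) = -34 → (-3,-15,-34)

-3,-15,-34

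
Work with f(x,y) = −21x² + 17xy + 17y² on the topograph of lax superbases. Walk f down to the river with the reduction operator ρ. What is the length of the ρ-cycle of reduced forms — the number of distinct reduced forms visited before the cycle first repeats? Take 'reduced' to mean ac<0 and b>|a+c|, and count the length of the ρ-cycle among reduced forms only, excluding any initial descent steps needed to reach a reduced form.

D = 1717, ⌊√D⌋ = 41
river: ρ → (17,17,-21)
river: ρ → (-21,25,13)
river: ρ → (13,27,-19)
river: ρ → (-19,11,21)
river: ρ → (21,31,-9)
river: ρ → (-9,41,1)
river: ρ → (1,41,-9)
river: ρ → (-9,31,21)
river: ρ → (21,11,-19)
river: ρ → (-19,27,13)
river: ρ → (13,25,-21)
river: ρ → (-21,17,17)
ρ-cycle length = 12 (tail of 0 descent steps not counted)

12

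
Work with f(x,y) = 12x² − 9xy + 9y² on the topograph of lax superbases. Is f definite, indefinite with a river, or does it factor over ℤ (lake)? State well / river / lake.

D = b²−4ac = (-9)² − 4·12·9 = -351
D < 0 ⇒ definite ⇒ every region one sign ⇒ single well

well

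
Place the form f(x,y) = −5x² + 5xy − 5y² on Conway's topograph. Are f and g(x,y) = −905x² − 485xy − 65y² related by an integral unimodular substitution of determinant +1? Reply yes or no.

D₁ = -75, D₂ = -75
f is negative-definite; reduce −f:
−f: translate: b→5 (≡-5 mod 10), so (5,-5,5)→(5,5,5)
−f: reduced (well bottom): (5,5,5) with a≤c, −a<b≤a
flip sign back: reduced form of f is (-5,-5,-5)
g is negative-definite; reduce −g:
−g: flip: (905,485,65)→(65,-485,905)
−g: translate: b→35 (≡-485 mod 130), so (65,-485,905)→(65,35,5)
−g: flip: (65,35,5)→(5,-35,65)
−g: translate: b→5 (≡-35 mod 10), so (5,-35,65)→(5,5,5)
−g: reduced (well bottom): (5,5,5) with a≤c, −a<b≤a
flip sign back: reduced form of g is (-5,-5,-5)
reduced forms (-5, -5, -5) vs (-5, -5, -5) ⇒ equivalent

yes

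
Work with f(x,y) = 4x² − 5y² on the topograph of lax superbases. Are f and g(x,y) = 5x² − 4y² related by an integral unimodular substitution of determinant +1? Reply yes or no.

D₁ = 80, D₂ = 80
river cycle of f (length 2): (4, 8, -1), (-1, 8, 4)
river cycle of g (length 2): (-4, 8, 1), (1, 8, -4)
cycles differ ⇒ inequivalent

no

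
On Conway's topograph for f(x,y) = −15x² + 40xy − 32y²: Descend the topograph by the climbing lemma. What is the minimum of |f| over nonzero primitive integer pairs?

translate: b→-10 (≡-40 mod 30), so (15,-40,32)→(15,-10,7)
flip: (15,-10,7)→(7,10,15)
translate: b→-4 (≡10 mod 14), so (7,10,15)→(7,-4,12)
reduced (well bottom): (7,-4,12) with a≤c, −a<b≤a
well minimum |f| = |-7| = 7 (negative-definite)

7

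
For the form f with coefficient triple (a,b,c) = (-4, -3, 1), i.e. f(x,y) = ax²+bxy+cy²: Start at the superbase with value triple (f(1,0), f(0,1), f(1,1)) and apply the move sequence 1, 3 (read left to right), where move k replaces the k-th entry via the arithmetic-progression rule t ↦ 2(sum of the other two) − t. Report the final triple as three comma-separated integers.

start (-4,1,-6) = (f(1,0),f(0,1),f(1,1))
replace slot 1: 2·(1+(-6)) − (-4) = -6 → (-6,1,-6)
replace slot 3: 2·((-6)+1) − (-6) = -4 → (-6,1,-4)

-6,1,-4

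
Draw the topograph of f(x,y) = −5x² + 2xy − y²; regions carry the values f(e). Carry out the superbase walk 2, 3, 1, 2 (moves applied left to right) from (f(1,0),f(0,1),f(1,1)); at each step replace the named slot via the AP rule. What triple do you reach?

start (-5,-1,-4) = (f(1,0),f(0,1),f(1,1))
replace slot 2: 2·((-5)+(-4)) − (-1) = -17 → (-5,-17,-4)
replace slot 3: 2·((-5)+(-17)) − (-4) = -40 → (-5,-17,-40)
replace slot 1: 2·((-17)+(-40)) − (-5) = -109 → (-109,-17,-40)
replace slot 2: 2·((-109)+(-40)) − (-17) = -281 → (-109,-281,-40)

-109,-281,-40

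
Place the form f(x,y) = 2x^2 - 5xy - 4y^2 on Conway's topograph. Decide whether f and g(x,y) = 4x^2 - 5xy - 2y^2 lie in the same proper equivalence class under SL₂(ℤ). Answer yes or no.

D₁ = 57, D₂ = 57
river cycle of f (length 6): (-4, 5, 2), (2, 7, -1), (-1, 7, 2), (2, 5, -4), (-4, 3, 3), (3, 3, -4)
river cycle of g (length 6): (-2, 5, 4), (4, 3, -3), (-3, 3, 4), (4, 5, -2), (-2, 7, 1), (1, 7, -2)
cycles differ ⇒ inequivalent

no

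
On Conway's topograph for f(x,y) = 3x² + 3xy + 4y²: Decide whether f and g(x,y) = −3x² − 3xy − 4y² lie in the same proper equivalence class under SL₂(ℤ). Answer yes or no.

D₁ = -39, D₂ = -39
f: reduced (well bottom): (3,3,4) with a≤c, −a<b≤a
g is negative-definite; reduce −g:
−g: reduced (well bottom): (3,3,4) with a≤c, −a<b≤a
flip sign back: reduced form of g is (-3,-3,-4)
reduced forms (3, 3, 4) vs (-3, -3, -4) ⇒ inequivalent

no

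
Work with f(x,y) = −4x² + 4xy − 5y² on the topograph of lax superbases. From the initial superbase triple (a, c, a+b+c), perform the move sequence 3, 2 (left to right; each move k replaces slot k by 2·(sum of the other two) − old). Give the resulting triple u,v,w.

start (-4,-5,-5) = (f(1,0),f(0,1),f(1,1))
replace slot 3: 2·((-4)+(-5)) − (-5) = -13 → (-4,-5,-13)
replace slot 2: 2·((-4)+(-13)) − (-5) = -29 → (-4,-29,-13)

-4,-29,-13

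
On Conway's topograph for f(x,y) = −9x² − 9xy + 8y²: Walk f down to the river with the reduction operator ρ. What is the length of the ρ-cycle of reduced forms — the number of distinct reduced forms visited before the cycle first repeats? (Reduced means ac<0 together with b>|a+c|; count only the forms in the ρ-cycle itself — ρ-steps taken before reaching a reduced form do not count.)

D = 369, ⌊√D⌋ = 19
descent: ρ → (8,9,-9)  [lands on river]
river: ρ → (-9,9,8)
river: ρ → (8,7,-10)
river: ρ → (-10,13,5)
river: ρ → (5,17,-4)
river: ρ → (-4,15,9)
river: ρ → (9,3,-10)
river: ρ → (-10,17,2)
river: ρ → (2,19,-1)
river: ρ → (-1,19,2)
river: ρ → (2,17,-10)
river: ρ → (-10,3,9)
river: ρ → (9,15,-4)
river: ρ → (-4,17,5)
river: ρ → (5,13,-10)
river: ρ → (-10,7,8)
ρ-cycle length = 16 (tail of 1 descent step not counted)

16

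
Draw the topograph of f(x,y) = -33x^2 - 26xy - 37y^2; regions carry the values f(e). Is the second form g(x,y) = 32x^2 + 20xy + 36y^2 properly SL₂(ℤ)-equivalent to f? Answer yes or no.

D₁ = -4208, D₂ = -4208
f is negative-definite; reduce −f:
−f: reduced (well bottom): (33,26,37) with a≤c, −a<b≤a
flip sign back: reduced form of f is (-33,-26,-37)
g: reduced (well bottom): (32,20,36) with a≤c, −a<b≤a
reduced forms (-33, -26, -37) vs (32, 20, 36) ⇒ inequivalent

no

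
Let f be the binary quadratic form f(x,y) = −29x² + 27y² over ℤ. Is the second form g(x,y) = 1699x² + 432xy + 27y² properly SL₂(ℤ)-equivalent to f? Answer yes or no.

D₁ = 3132, D₂ = 3132
river cycle of f (length 2): (27, 54, -2), (-2, 54, 27)
river cycle of g (length 2): (27, 54, -2), (-2, 54, 27)
cycles coincide ⇒ equivalent

yes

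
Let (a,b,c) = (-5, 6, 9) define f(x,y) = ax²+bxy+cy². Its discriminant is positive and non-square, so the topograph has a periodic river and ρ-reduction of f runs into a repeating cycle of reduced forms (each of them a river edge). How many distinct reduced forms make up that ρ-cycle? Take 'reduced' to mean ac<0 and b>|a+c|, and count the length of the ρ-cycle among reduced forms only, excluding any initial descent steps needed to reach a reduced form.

D = 216, ⌊√D⌋ = 14
river: ρ → (9,12,-2)
river: ρ → (-2,12,9)
river: ρ → (9,6,-5)
river: ρ → (-5,14,1)
river: ρ → (1,14,-5)
river: ρ → (-5,6,9)
ρ-cycle length = 6 (tail of 0 descent steps not counted)

6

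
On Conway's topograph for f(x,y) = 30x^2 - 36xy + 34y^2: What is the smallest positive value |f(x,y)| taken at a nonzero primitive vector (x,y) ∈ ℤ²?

translate: b→24 (≡-36 mod 60), so (30,-36,34)→(30,24,28)
flip: (30,24,28)→(28,-24,30)
reduced (well bottom): (28,-24,30) with a≤c, −a<b≤a
well minimum = a = 28

28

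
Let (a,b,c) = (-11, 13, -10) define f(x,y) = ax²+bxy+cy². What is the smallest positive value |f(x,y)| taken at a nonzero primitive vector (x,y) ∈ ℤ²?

translate: b→9 (≡-13 mod 22), so (11,-13,10)→(11,9,8)
flip: (11,9,8)→(8,-9,11)
translate: b→7 (≡-9 mod 16), so (8,-9,11)→(8,7,10)
reduced (well bottom): (8,7,10) with a≤c, −a<b≤a
well minimum |f| = |-8| = 8 (negative-definite)

8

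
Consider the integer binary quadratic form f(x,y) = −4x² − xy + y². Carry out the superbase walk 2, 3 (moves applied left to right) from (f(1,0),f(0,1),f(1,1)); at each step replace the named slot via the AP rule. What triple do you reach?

start (-4,1,-4) = (f(1,0),f(0,1),f(1,1))
replace slot 2: 2·((-4)+(-4)) − 1 = -17 → (-4,-17,-4)
replace slot 3: 2·((-4)+(-17)) − (-4) = -38 → (-4,-17,-38)

-4,-17,-38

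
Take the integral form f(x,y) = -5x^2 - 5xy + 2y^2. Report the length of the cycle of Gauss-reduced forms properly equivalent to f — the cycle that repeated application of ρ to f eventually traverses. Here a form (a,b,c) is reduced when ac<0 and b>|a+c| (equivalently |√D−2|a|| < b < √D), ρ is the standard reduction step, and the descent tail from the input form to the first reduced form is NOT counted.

D = 65, ⌊√D⌋ = 8
descent: ρ → (2,5,-5)  [lands on river]
river: ρ → (-5,5,2)
river: ρ → (2,7,-2)
river: ρ → (-2,5,5)
river: ρ → (5,5,-2)
river: ρ → (-2,7,2)
ρ-cycle length = 6 (tail of 1 descent step not counted)

6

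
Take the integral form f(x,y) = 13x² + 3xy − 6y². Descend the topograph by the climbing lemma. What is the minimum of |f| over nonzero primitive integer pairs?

descent: ρ → (-6,9,10)  [lands on river]
river: ρ → (10,11,-5)
river: ρ → (-5,9,12)
river: ρ → (12,15,-2)
river: ρ → (-2,17,4)
river: ρ → (4,15,-6)
closes: descent 1, river 6
min |a| on river = 2

2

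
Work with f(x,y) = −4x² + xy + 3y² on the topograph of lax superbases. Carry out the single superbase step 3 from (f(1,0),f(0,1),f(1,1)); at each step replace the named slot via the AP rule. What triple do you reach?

start (-4,3,0) = (f(1,0),f(0,1),f(1,1))
replace slot 3: 2·((-4)+3) − 0 = -2 → (-4,3,-2)

-4,3,-2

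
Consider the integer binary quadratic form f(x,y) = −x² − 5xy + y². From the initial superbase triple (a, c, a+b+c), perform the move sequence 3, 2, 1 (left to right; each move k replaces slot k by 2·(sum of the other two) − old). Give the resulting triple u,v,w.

start (-1,1,-5) = (f(1,0),f(0,1),f(1,1))
replace slot 3: 2·((-1)+1) − (-5) = 5 → (-1,1,5)
replace slot 2: 2·((-1)+5) − 1 = 7 → (-1,7,5)
replace slot 1: 2·(7+5) − (-1) = 25 → (25,7,5)

25,7,5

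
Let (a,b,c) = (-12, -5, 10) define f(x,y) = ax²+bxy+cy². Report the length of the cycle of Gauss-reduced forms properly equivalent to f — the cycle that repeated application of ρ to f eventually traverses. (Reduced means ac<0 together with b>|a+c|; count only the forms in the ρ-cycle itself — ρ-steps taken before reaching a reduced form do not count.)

D = 505, ⌊√D⌋ = 22
descent: ρ → (10,5,-12)  [lands on river]
river: ρ → (-12,19,3)
river: ρ → (3,17,-18)
river: ρ → (-18,19,2)
river: ρ → (2,21,-8)
river: ρ → (-8,11,12)
river: ρ → (12,13,-7)
river: ρ → (-7,15,10)
ρ-cycle length = 8 (tail of 1 descent step not counted)

8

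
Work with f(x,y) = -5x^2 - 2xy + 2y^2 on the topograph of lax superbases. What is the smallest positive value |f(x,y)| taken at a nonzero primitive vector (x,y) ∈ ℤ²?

descent: ρ → (2,6,-1)  [lands on river]
river: ρ → (-1,6,2)
closes: descent 1, river 2
min |a| on river = 1

1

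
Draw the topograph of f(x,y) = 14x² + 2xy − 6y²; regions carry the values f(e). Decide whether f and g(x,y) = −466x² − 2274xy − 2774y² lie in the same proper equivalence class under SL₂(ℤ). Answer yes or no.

D₁ = 340, D₂ = 340
river cycle of f (length 6): (-6, 10, 10), (10, 10, -6), (-6, 14, 6), (6, 10, -10), (-10, 10, 6), (6, 14, -6)
river cycle of g (length 6): (-6, 10, 10), (10, 10, -6), (-6, 14, 6), (6, 10, -10), (-10, 10, 6), (6, 14, -6)
cycles coincide ⇒ equivalent

yes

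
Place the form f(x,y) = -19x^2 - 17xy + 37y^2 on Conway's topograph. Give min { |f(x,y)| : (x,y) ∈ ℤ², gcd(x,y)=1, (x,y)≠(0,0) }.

descent: ρ → (37,17,-19)
descent: ρ → (-19,21,35)  [lands on river]
river: ρ → (35,49,-5)
river: ρ → (-5,51,25)
river: ρ → (25,49,-7)
river: ρ → (-7,49,25)
river: ρ → (25,51,-5)
river: ρ → (-5,49,35)
river: ρ → (35,21,-19)
river: ρ → (-19,55,1)
river: ρ → (1,55,-19)
closes: descent 2, river 10
min |a| on river = 1

1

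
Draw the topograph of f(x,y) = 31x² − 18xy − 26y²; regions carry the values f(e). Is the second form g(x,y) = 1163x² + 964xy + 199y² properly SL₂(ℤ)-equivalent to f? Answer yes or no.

D₁ = 3548, D₂ = 3548
river cycle of f (length 12): (-26, 18, 31), (31, 44, -13), (-13, 34, 46), (46, 58, -1), (-1, 58, 46), (46, 34, -13), (-13, 44, 31), (31, 18, -26), (-26, 34, 23), (23, 58, -2), … (2 more)
river cycle of g (length 12): (31, 44, -13), (-13, 34, 46), (46, 58, -1), (-1, 58, 46), (46, 34, -13), (-13, 44, 31), (31, 18, -26), (-26, 34, 23), (23, 58, -2), (-2, 58, 23), … (2 more)
cycles coincide ⇒ equivalent

yes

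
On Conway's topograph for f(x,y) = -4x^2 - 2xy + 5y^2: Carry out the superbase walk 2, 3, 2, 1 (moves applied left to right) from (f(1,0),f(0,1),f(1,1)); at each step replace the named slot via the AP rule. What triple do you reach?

start (-4,5,-1) = (f(1,0),f(0,1),f(1,1))
replace slot 2: 2·((-4)+(-1)) − 5 = -15 → (-4,-15,-1)
replace slot 3: 2·((-4)+(-15)) − (-1) = -37 → (-4,-15,-37)
replace slot 2: 2·((-4)+(-37)) − (-15) = -67 → (-4,-67,-37)
replace slot 1: 2·((-67)+(-37)) − (-4) = -204 → (-204,-67,-37)

-204,-67,-37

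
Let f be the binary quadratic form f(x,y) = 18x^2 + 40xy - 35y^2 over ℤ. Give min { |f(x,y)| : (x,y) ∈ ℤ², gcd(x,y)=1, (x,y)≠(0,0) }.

river: ρ → (-35,30,23)
river: ρ → (23,62,-3)
river: ρ → (-3,64,2)
river: ρ → (2,64,-3)
river: ρ → (-3,62,23)
river: ρ → (23,30,-35)
river: ρ → (-35,40,18)
river: ρ → (18,32,-43)
river: ρ → (-43,54,7)
river: ρ → (7,58,-27)
river: ρ → (-27,50,15)
river: ρ → (15,40,-42)
river: ρ → (-42,44,13)
river: ρ → (13,60,-10)
river: ρ → (-10,60,13)
river: ρ → (13,44,-42)
river: ρ → (-42,40,15)
river: ρ → (15,50,-27)
river: ρ → (-27,58,7)
river: ρ → (7,54,-43)
river: ρ → (-43,32,18)
river: ρ → (18,40,-35)
closes: descent 0, river 22
min |a| on river = 2

2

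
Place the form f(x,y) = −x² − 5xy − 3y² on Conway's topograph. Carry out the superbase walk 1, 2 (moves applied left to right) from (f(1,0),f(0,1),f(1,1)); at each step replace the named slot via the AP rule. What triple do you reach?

start (-1,-3,-9) = (f(1,0),f(0,1),f(1,1))
replace slot 1: 2·((-3)+(-9)) − (-1) = -23 → (-23,-3,-9)
replace slot 2: 2·((-23)+(-9)) − (-3) = -61 → (-23,-61,-9)

-23,-61,-9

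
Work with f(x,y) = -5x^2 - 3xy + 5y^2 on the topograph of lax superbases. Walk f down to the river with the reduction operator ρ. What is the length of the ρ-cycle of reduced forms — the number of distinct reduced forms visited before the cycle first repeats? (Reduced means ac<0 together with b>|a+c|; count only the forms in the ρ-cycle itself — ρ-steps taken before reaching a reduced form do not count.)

D = 109, ⌊√D⌋ = 10
descent: ρ → (5,3,-5)  [lands on river]
river: ρ → (-5,7,3)
river: ρ → (3,5,-7)
river: ρ → (-7,9,1)
river: ρ → (1,9,-7)
river: ρ → (-7,5,3)
river: ρ → (3,7,-5)
river: ρ → (-5,3,5)
river: ρ → (5,7,-3)
river: ρ → (-3,5,7)
river: ρ → (7,9,-1)
river: ρ → (-1,9,7)
river: ρ → (7,5,-3)
river: ρ → (-3,7,5)
ρ-cycle length = 14 (tail of 1 descent step not counted)

14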